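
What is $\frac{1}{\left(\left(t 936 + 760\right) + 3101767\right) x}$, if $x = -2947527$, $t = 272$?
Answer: $- \frac{1}{9895198894713} \approx -1.0106 \cdot 10^{-13}$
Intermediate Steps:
$\frac{1}{\left(\left(t 936 + 760\right) + 3101767\right) x} = \frac{1}{\left(\left(272 \cdot 936 + 760\right) + 3101767\right) \left(-2947527\right)} = \frac{1}{\left(254592 + 760\right) + 3101767} \left(- \frac{1}{2947527}\right) = \frac{1}{255352 + 3101767} \left(- \frac{1}{2947527}\right) = \frac{1}{3357119} \left(- \frac{1}{2947527}\right) = - \frac{1}{9895198894713}$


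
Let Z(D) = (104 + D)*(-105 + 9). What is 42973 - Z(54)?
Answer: 58141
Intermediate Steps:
Z(D) = -9984 - 96*D (Z(D) = (104 + D)*(-96) = -9984 - 96*D)
42973 - Z(54) = 42973 - (-9984 - 96*54) = 42973 - (-9984 - 5184) = 42973 - 1*(-15168) = 42973 + 15168 = 58141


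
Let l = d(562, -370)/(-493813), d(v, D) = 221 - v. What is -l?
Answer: -341/493813 ≈ -0.00069054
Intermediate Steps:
l = 341/493813 (l = (221 - 1*562)/(-493813) = (221 - 562)*(-1/493813) = -341*(-1/493813) = 341/493813 ≈ 0.00069054)
-l = -1*341/493813 = -341/493813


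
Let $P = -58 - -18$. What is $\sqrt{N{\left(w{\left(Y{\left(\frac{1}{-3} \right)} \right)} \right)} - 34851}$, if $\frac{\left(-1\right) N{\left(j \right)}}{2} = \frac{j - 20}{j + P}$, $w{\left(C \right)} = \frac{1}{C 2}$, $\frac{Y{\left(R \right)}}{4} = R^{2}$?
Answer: $\frac{i \sqrt{3370917493}}{311} \approx 186.69 i$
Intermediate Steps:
$Y{\left(R \right)} = 4 R^{2}$
$w{\left(C \right)} = \frac{1}{2 C}$
$P = -40$ ($P = -58 + 18 = -40$)
$N{\left(j \right)} = - \frac{2 \left(-20 + j\right)}{-40 + j}$ ($N{\left(j \right)} = - 2 \frac{j - 20}{j - 40} = - 2 \frac{-20 + j}{-40 + j} = - \frac{2 \left(-20 + j\right)}{-40 + j}$)
$\sqrt{N{\left(w{\left(Y{\left(\frac{1}{-3} \right)} \right)} \right)} - 34851} = \sqrt{\frac{2 \left(20 - \frac{1}{2 \cdot 4 \left(\frac{1}{-3}\right)^{2}}\right)}{-40 + \frac{1}{2 \cdot 4 \left(\frac{1}{-3}\right)^{2}}} - 34851} = \sqrt{\frac{2 \left(20 - \frac{1}{2 \cdot 4 \left(- \frac{1}{3}\right)^{2}}\right)}{-40 + \frac{1}{2 \cdot 4 \left(- \frac{1}{3}\right)^{2}}} - 34851} = \sqrt{\frac{2 \left(20 - \frac{1}{2 \cdot 4 \cdot \frac{1}{9}}\right)}{-40 + \frac{1}{2 \cdot 4 \cdot \frac{1}{9}}} - 34851} = \sqrt{\frac{2 \left(20 - \frac{1}{2 \cdot \frac{4}{9}}\right)}{-40 + \frac{1}{2 \cdot \frac{4}{9}}} - 34851} = \sqrt{\frac{2 \left(20 - \frac{1}{2} \cdot \frac{9}{4}\right)}{-40 + \frac{1}{2} \cdot \frac{9}{4}} - 34851} = \sqrt{\frac{2 \left(20 - \frac{9}{8}\right)}{-40 + \frac{9}{8}} - 34851} = \sqrt{\frac{2 \left(20 - \frac{9}{8}\right)}{- \frac{311}{8}} - 34851} = \sqrt{2 \left(- \frac{8}{311}\right) \frac{151}{8} - 34851} = \sqrt{- \frac{302}{311} - 34851} = \sqrt{- \frac{10838963}{311}} = \frac{i \sqrt{3370917493}}{311}$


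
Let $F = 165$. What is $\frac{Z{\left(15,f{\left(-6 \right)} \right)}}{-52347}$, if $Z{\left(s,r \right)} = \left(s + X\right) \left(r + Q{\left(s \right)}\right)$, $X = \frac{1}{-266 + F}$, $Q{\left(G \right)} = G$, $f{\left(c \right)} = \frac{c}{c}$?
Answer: $- \frac{24224}{5287047} \approx -0.0045818$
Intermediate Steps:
$f{\left(c \right)} = 1$
$X = - \frac{1}{101}$ ($X = \frac{1}{-266 + 165} = \frac{1}{-101} = - \frac{1}{101} \approx -0.009901$)
$Z{\left(s,r \right)} = \left(- \frac{1}{101} + s\right) \left(r + s\right)$ ($Z{\left(s,r \right)} = \left(s - \frac{1}{101}\right) \left(r + s\right) = \left(- \frac{1}{101} + s\right) \left(r + s\right)$)
$\frac{Z{\left(15,f{\left(-6 \right)} \right)}}{-52347} = \frac{15^{2} - \frac{1}{101} - \frac{15}{101} + 1 \cdot 15}{-52347} = \left(225 - \frac{1}{101} - \frac{15}{101} + 15\right) \left(- \frac{1}{52347}\right) = \frac{24224}{101} \left(- \frac{1}{52347}\right) = - \frac{24224}{5287047}$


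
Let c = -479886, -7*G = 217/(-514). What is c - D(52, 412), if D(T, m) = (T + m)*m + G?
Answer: -344921787/514 ≈ -6.7105e+5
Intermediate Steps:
G = 31/514 (G = -31/(-514) = -31*(-1)/514 = -⅐*(-217/514) = 31/514 ≈ 0.060311)
D(T, m) = 31/514 + m*(T + m) (D(T, m) = (T + m)*m + 31/514 = m*(T + m) + 31/514 = 31/514 + m*(T + m))
c - D(52, 412) = -479886 - (31/514 + 412² + 52*412) = -479886 - (31/514 + 169744 + 21424) = -479886 - 1*98260383/514 = -479886 - 98260383/514 = -344921787/514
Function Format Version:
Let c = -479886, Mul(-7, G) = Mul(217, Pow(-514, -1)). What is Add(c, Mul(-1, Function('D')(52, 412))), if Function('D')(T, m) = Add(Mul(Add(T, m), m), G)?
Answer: Rational(-344921787, 514) ≈ -6.7105e+5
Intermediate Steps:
G = Rational(31, 514) (G = Mul(Rational(-1, 7), Mul(217, Pow(-514, -1))) = Mul(Rational(-1, 7), Mul(217, Rational(-1, 514))) = Mul(Rational(-1, 7), Rational(-217, 514)) = Rational(31, 514) ≈ 0.060311)
Function('D')(T, m) = Add(Rational(31, 514), Mul(m, Add(T, m))) (Function('D')(T, m) = Add(Mul(Add(T, m), m), Rational(31, 514)) = Add(Mul(m, Add(T, m)), Rational(31, 514)) = Add(Rational(31, 514), Mul(m, Add(T, m))))
Add(c, Mul(-1, Function('D')(52, 412))) = Add(-479886, Mul(-1, Add(Rational(31, 514), Pow(412, 2), Mul(52, 412)))) = Add(-479886, Mul(-1, Add(Rational(31, 514), 169744, 21424))) = Add(-479886, Mul(-1, Rational(98260383, 514))) = Add(-479886, Rational(-98260383, 514)) = Rational(-344921787, 514)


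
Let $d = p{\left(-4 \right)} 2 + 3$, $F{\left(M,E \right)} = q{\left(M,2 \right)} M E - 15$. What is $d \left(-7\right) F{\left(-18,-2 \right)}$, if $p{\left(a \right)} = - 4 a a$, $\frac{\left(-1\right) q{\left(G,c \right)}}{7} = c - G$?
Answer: $-4423125$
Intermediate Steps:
$q{\left(G,c \right)} = - 7 c + 7 G$ ($q{\left(G,c \right)} = - 7 \left(c - G\right) = - 7 c + 7 G$)
$F{\left(M,E \right)} = -15 + E M \left(-14 + 7 M\right)$ ($F{\left(M,E \right)} = \left(\left(-7\right) 2 + 7 M\right) M E - 15 = \left(-14 + 7 M\right) M E - 15 = M \left(-14 + 7 M\right) E - 15 = E M \left(-14 + 7 M\right) - 15 = -15 + E M \left(-14 + 7 M\right)$)
$p{\left(a \right)} = - 4 a^{2}$
$d = -125$ ($d = - 4 \left(-4\right)^{2} \cdot 2 + 3 = \left(-4\right) 16 \cdot 2 + 3 = \left(-64\right) 2 + 3 = -128 + 3 = -125$)
$d \left(-7\right) F{\left(-18,-2 \right)} = \left(-125\right) \left(-7\right) \left(-15 + 7 \left(-2\right) \left(-18\right) \left(-2 - 18\right)\right) = 875 \left(-15 + 7 \left(-2\right) \left(-18\right) \left(-20\right)\right) = 875 \left(-15 - 5040\right) = 875 \left(-5055\right) = -4423125$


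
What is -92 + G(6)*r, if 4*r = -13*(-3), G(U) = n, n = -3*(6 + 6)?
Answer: -443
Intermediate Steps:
n = -36 (n = -3*12 = -36)
G(U) = -36
r = 39/4 (r = (-13*(-3))/4 = (¼)*39 = 39/4 ≈ 9.7500)
-92 + G(6)*r = -92 - 36*39/4 = -92 - 351 = -443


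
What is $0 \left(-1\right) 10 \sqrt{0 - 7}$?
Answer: $0$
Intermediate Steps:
$0 \left(-1\right) 10 \sqrt{0 - 7} = 0 \cdot 10 \sqrt{-7} = 0 i \sqrt{7} = 0$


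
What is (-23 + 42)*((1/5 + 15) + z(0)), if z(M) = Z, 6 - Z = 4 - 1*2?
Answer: 1824/5 ≈ 364.80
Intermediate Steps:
Z = 4 (Z = 6 - (4 - 1*2) = 6 - (4 - 2) = 6 - 1*2 = 6 - 2 = 4)
z(M) = 4
(-23 + 42)*((1/5 + 15) + z(0)) = (-23 + 42)*((1/5 + 15) + 4) = 19*((1/5 + 15) + 4) = 19*(76/5 + 4) = 19*(96/5) = 1824/5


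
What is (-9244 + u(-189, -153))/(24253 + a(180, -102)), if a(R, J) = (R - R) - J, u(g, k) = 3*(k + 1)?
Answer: -1940/4871 ≈ -0.39828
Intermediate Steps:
u(g, k) = 3 + 3*k (u(g, k) = 3*(1 + k) = 3 + 3*k)
a(R, J) = -J (a(R, J) = 0 - J = -J)
(-9244 + u(-189, -153))/(24253 + a(180, -102)) = (-9244 + (3 + 3*(-153)))/(24253 - 1*(-102)) = (-9244 + (3 - 459))/(24253 + 102) = (-9244 - 456)/24355 = -9700*1/24355 = -1940/4871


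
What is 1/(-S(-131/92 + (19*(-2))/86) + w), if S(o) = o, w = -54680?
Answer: -3956/216306699 ≈ -1.8289e-5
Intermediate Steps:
1/(-S(-131/92 + (19*(-2))/86) + w) = 1/(-(-131/92 + (19*(-2))/86) - 54680) = 1/(-(-131*1/92 - 38*1/86) - 54680) = 1/(-(-131/92 - 19/43) - 54680) = 1/(-1*(-7381/3956) - 54680) = 1/(7381/3956 - 54680) = 1/(-216306699/3956) = -3956/216306699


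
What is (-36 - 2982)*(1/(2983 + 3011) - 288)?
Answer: 868314313/999 ≈ 8.6918e+5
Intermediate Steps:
(-36 - 2982)*(1/(2983 + 3011) - 288) = -3018*(1/5994 - 288) = -3018*(-1726271/5994) = 868314313/999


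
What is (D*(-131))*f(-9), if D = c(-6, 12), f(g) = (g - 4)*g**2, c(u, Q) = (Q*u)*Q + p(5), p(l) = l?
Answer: -118493037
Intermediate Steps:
c(u, Q) = 5 + u*Q**2 (c(u, Q) = (Q*u)*Q + 5 = u*Q**2 + 5 = 5 + u*Q**2)
f(g) = g**2*(-4 + g) (f(g) = (-4 + g)*g**2 = g**2*(-4 + g))
D = -859 (D = 5 - 6*12**2 = 5 - 6*144 = 5 - 864 = -859)
(D*(-131))*f(-9) = (-859*(-131))*((-9)**2*(-4 - 9)) = 112529*(81*(-13)) = 112529*(-1053) = -118493037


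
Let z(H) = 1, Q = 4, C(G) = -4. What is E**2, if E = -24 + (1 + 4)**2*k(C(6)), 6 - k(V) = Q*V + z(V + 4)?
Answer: 251001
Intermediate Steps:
k(V) = 5 - 4*V (k(V) = 6 - (4*V + 1) = 6 - (1 + 4*V) = 6 + (-1 - 4*V) = 5 - 4*V)
E = 501 (E = -24 + (1 + 4)**2*(5 - 4*(-4)) = -24 + 5**2*(5 + 16) = -24 + 25*21 = -24 + 525 = 501)
E**2 = 501**2 = 251001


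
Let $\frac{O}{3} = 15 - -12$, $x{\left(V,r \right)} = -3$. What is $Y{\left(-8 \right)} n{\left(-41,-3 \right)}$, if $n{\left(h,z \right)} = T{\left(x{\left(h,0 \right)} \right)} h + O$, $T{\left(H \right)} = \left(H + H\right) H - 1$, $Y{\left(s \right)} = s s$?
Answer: $-39424$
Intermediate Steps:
$O = 81$ ($O = 3 \left(15 - -12\right) = 3 \left(15 + 12\right) = 3 \cdot 27 = 81$)
$Y{\left(s \right)} = s^{2}$
$T{\left(H \right)} = -1 + 2 H^{2}$ ($T{\left(H \right)} = 2 H H - 1 = 2 H^{2} - 1 = -1 + 2 H^{2}$)
$n{\left(h,z \right)} = 81 + 17 h$ ($n{\left(h,z \right)} = \left(-1 + 2 \left(-3\right)^{2}\right) h + 81 = \left(-1 + 2 \cdot 9\right) h + 81 = \left(-1 + 18\right) h + 81 = 17 h + 81 = 81 + 17 h$)
$Y{\left(-8 \right)} n{\left(-41,-3 \right)} = \left(-8\right)^{2} \left(81 + 17 \left(-41\right)\right) = 64 \left(81 - 697\right) = 64 \left(-616\right) = -39424$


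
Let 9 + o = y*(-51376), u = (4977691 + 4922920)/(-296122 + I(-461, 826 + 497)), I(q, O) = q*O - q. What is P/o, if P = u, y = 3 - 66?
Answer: -9900611/2931019981956 ≈ -3.3779e-6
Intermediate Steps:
y = -63
I(q, O) = -q + O*q (I(q, O) = O*q - q = -q + O*q)
u = -9900611/905564 (u = (4977691 + 4922920)/(-296122 - 461*(-1 + (826 + 497))) = 9900611/(-296122 - 461*(-1 + 1323)) = 9900611/(-296122 - 461*1322) = 9900611/(-296122 - 609442) = 9900611/(-905564) = 9900611*(-1/905564) = -9900611/905564 ≈ -10.933)
P = -9900611/905564 ≈ -10.933
o = 3236679 (o = -9 - 63*(-51376) = -9 + 3236688 = 3236679)
P/o = -9900611/905564/3236679 = -9900611/905564*1/3236679 = -9900611/2931019981956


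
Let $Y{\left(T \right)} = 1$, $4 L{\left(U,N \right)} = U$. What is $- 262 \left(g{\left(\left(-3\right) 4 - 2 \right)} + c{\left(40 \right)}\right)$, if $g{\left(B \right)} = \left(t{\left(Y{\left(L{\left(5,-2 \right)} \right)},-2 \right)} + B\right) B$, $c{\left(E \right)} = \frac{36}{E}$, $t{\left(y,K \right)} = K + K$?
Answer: $- \frac{331299}{5} \approx -66260.0$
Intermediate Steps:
$L{\left(U,N \right)} = \frac{U}{4}$
$t{\left(y,K \right)} = 2 K$
$g{\left(B \right)} = B \left(-4 + B\right)$ ($g{\left(B \right)} = \left(2 \left(-2\right) + B\right) B = \left(-4 + B\right) B = B \left(-4 + B\right)$)
$- 262 \left(g{\left(\left(-3\right) 4 - 2 \right)} + c{\left(40 \right)}\right) = - 262 \left(\left(\left(-3\right) 4 - 2\right) \left(-4 - 14\right) + \frac{36}{40}\right) = - 262 \left(\left(-12 - 2\right) \left(-4 - 14\right) + 36 \cdot \frac{1}{40}\right) = - 262 \left(- 14 \left(-4 - 14\right) + \frac{9}{10}\right) = - 262 \left(\left(-14\right) \left(-18\right) + \frac{9}{10}\right) = - 262 \left(252 + \frac{9}{10}\right) = \left(-262\right) \frac{2529}{10} = - \frac{331299}{5}$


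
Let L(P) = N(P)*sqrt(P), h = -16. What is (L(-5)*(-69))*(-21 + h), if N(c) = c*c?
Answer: 63825*I*sqrt(5) ≈ 1.4272e+5*I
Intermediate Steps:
N(c) = c**2
L(P) = P**(5/2) (L(P) = P**2*sqrt(P) = P**(5/2))
(L(-5)*(-69))*(-21 + h) = ((-5)**(5/2)*(-69))*(-21 - 16) = ((25*I*sqrt(5))*(-69))*(-37) = -1725*I*sqrt(5)*(-37) = 63825*I*sqrt(5)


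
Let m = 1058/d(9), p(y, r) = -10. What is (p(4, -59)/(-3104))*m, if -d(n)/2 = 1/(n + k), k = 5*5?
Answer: -44965/776 ≈ -57.945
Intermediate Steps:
k = 25
d(n) = -2/(25 + n) (d(n) = -2/(n + 25) = -2/(25 + n))
m = -17986 (m = 1058/((-2/(25 + 9))) = 1058/((-2/34)) = 1058/((-2*1/34)) = 1058/(-1/17) = 1058*(-17) = -17986)
(p(4, -59)/(-3104))*m = -10/(-3104)*(-17986) = -10*(-1/3104)*(-17986) = (5/1552)*(-17986) = -44965/776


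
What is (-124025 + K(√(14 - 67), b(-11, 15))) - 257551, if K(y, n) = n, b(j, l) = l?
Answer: -381561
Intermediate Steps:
(-124025 + K(√(14 - 67), b(-11, 15))) - 257551 = (-124025 + 15) - 257551 = -124010 - 257551 = -381561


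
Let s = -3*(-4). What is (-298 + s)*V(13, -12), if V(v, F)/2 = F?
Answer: 6864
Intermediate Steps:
V(v, F) = 2*F
s = 12
(-298 + s)*V(13, -12) = (-298 + 12)*(2*(-12)) = -286*(-24) = 6864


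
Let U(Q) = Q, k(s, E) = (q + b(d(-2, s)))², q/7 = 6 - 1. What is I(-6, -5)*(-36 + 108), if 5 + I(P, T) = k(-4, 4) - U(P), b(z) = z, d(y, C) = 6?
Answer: 121104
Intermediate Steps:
q = 35 (q = 7*(6 - 1) = 7*5 = 35)
k(s, E) = 1681 (k(s, E) = (35 + 6)² = 41² = 1681)
I(P, T) = 1676 - P (I(P, T) = -5 + (1681 - P) = 1676 - P)
I(-6, -5)*(-36 + 108) = (1676 - 1*(-6))*(-36 + 108) = (1676 + 6)*72 = 1682*72 = 121104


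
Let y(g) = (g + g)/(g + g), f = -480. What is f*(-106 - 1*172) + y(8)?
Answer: 133441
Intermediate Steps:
y(g) = 1 (y(g) = (2*g)/((2*g)) = (2*g)*(1/(2*g)) = 1)
f*(-106 - 1*172) + y(8) = -480*(-106 - 1*172) + 1 = -480*(-106 - 172) + 1 = -480*(-278) + 1 = 133440 + 1 = 133441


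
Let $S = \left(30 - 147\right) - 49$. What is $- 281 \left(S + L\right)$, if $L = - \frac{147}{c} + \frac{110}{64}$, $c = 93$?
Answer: $\frac{46234335}{992} \approx 46607.0$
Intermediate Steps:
$L = \frac{137}{992}$ ($L = - \frac{147}{93} + \frac{110}{64} = \left(-147\right) \frac{1}{93} + 110 \cdot \frac{1}{64} = - \frac{49}{31} + \frac{55}{32} = \frac{137}{992} \approx 0.1381$)
$S = -166$ ($S = -117 - 49 = -166$)
$- 281 \left(S + L\right) = - 281 \left(-166 + \frac{137}{992}\right) = \left(-281\right) \left(- \frac{164535}{992}\right) = \frac{46234335}{992}$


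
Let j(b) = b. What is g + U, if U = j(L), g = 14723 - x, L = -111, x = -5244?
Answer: 19856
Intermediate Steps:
g = 19967 (g = 14723 - 1*(-5244) = 14723 + 5244 = 19967)
U = -111
g + U = 19967 - 111 = 19856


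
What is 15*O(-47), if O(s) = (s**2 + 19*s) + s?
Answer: 19035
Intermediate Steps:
O(s) = s**2 + 20*s
15*O(-47) = 15*(-47*(20 - 47)) = 15*(-47*(-27)) = 15*1269 = 19035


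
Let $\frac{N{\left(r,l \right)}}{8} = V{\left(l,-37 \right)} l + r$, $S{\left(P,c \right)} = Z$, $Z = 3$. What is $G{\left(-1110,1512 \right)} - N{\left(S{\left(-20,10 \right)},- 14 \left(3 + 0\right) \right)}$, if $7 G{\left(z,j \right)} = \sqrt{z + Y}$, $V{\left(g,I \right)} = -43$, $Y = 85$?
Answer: $-14472 + \frac{5 i \sqrt{41}}{7} \approx -14472.0 + 4.5737 i$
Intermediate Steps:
$S{\left(P,c \right)} = 3$
$G{\left(z,j \right)} = \frac{\sqrt{85 + z}}{7}$ ($G{\left(z,j \right)} = \frac{\sqrt{z + 85}}{7} = \frac{\sqrt{85 + z}}{7}$)
$N{\left(r,l \right)} = - 344 l + 8 r$ ($N{\left(r,l \right)} = 8 \left(- 43 l + r\right) = 8 \left(r - 43 l\right) = - 344 l + 8 r$)
$G{\left(-1110,1512 \right)} - N{\left(S{\left(-20,10 \right)},- 14 \left(3 + 0\right) \right)} = \frac{\sqrt{85 - 1110}}{7} - \left(- 344 \left(- 14 \left(3 + 0\right)\right) + 8 \cdot 3\right) = \frac{\sqrt{-1025}}{7} - \left(- 344 \left(\left(-14\right) 3\right) + 24\right) = \frac{5 i \sqrt{41}}{7} - \left(\left(-344\right) \left(-42\right) + 24\right) = \frac{5 i \sqrt{41}}{7} - \left(14448 + 24\right) = \frac{5 i \sqrt{41}}{7} - 14472 = -14472 + \frac{5 i \sqrt{41}}{7}$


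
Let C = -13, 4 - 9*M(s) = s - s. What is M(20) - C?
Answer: 121/9 ≈ 13.444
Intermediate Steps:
M(s) = 4/9 (M(s) = 4/9 - (s - s)/9 = 4/9 - 1/9*0 = 4/9 + 0 = 4/9)
M(20) - C = 4/9 - 1*(-13) = 4/9 + 13 = 121/9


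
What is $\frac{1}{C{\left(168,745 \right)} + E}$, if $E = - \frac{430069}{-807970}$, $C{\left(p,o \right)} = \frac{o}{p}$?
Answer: $\frac{67869480}{337094621} \approx 0.20134$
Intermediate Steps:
$E = \frac{430069}{807970}$ ($E = \left(-430069\right) \left(- \frac{1}{807970}\right) = \frac{430069}{807970} \approx 0.53228$)
$\frac{1}{C{\left(168,745 \right)} + E} = \frac{1}{\frac{745}{168} + \frac{430069}{807970}} = \frac{1}{\frac{337094621}{67869480}} = \frac{67869480}{337094621}$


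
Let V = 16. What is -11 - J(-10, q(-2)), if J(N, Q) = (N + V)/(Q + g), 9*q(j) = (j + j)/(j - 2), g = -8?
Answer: -727/71 ≈ -10.239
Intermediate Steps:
q(j) = 2*j/(9*(-2 + j)) (q(j) = ((j + j)/(j - 2))/9 = ((2*j)/(-2 + j))/9 = (2*j/(-2 + j))/9 = 2*j/(9*(-2 + j)))
J(N, Q) = (16 + N)/(-8 + Q) (J(N, Q) = (N + 16)/(Q - 8) = (16 + N)/(-8 + Q))
-11 - J(-10, q(-2)) = -11 - (16 - 10)/(-8 + (2/9)*(-2)/(-2 - 2)) = -11 - 6/(-8 + (2/9)*(-2)/(-4)) = -11 - 6/(-8 + (2/9)*(-2)*(-1/4)) = -11 - 6/(-8 + 1/9) = -11 - 6/(-71/9) = -11 - (-9)*6/71 = -11 - 1*(-54/71) = -11 + 54/71 = -727/71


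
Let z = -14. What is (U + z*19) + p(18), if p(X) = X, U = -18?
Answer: -266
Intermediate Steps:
(U + z*19) + p(18) = (-18 - 14*19) + 18 = (-18 - 266) + 18 = -284 + 18 = -266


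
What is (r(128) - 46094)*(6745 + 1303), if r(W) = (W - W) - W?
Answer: -371994656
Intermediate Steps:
r(W) = -W (r(W) = 0 - W = -W)
(r(128) - 46094)*(6745 + 1303) = (-1*128 - 46094)*(6745 + 1303) = (-128 - 46094)*8048 = -46222*8048 = -371994656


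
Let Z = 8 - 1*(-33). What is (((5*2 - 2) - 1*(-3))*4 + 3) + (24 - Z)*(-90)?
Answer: 1577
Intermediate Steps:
Z = 41 (Z = 8 + 33 = 41)
(((5*2 - 2) - 1*(-3))*4 + 3) + (24 - Z)*(-90) = (((5*2 - 2) - 1*(-3))*4 + 3) + (24 - 1*41)*(-90) = (((10 - 2) + 3)*4 + 3) + (24 - 41)*(-90) = ((8 + 3)*4 + 3) - 17*(-90) = (11*4 + 3) + 1530 = (44 + 3) + 1530 = 47 + 1530 = 1577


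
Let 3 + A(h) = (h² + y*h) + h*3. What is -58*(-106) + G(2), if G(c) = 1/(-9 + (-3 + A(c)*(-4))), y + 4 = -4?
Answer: 147553/24 ≈ 6148.0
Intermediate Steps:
y = -8 (y = -4 - 4 = -8)
A(h) = -3 + h² - 5*h (A(h) = -3 + ((h² - 8*h) + h*3) = -3 + ((h² - 8*h) + 3*h) = -3 + (h² - 5*h) = -3 + h² - 5*h)
G(c) = 1/(-4*c² + 20*c) (G(c) = 1/(-9 + (-3 + (-3 + c² - 5*c)*(-4))) = 1/(-9 + (-3 + (12 - 4*c² + 20*c))) = 1/(-9 + (9 - 4*c² + 20*c)) = 1/(-4*c² + 20*c))
-58*(-106) + G(2) = -58*(-106) - ¼/(2*(-5 + 2)) = 6148 - ¼*½/(-3) = 6148 - ¼*½*(-⅓) = 6148 + 1/24 = 147553/24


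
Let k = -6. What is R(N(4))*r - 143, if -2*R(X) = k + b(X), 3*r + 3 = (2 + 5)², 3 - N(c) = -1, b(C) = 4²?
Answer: -659/3 ≈ -219.67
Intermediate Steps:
b(C) = 16
N(c) = 4 (N(c) = 3 - 1*(-1) = 3 + 1 = 4)
r = 46/3 (r = -1 + (2 + 5)²/3 = -1 + (⅓)*7² = -1 + (⅓)*49 = -1 + 49/3 = 46/3 ≈ 15.333)
R(X) = -5 (R(X) = -(-6 + 16)/2 = -½*10 = -5)
R(N(4))*r - 143 = -5*46/3 - 143 = -230/3 - 143 = -659/3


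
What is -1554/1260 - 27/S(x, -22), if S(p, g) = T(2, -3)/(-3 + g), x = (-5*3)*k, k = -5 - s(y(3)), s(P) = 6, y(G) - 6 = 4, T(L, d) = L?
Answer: 5044/15 ≈ 336.27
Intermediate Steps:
y(G) = 10 (y(G) = 6 + 4 = 10)
k = -11 (k = -5 - 1*6 = -5 - 6 = -11)
x = 165 (x = -5*3*(-11) = -15*(-11) = 165)
S(p, g) = 2/(-3 + g)
-1554/1260 - 27/S(x, -22) = -1554/1260 - 27/(2/(-3 - 22)) = -1554*1/1260 - 27/(2/(-25)) = -37/30 - 27/(2*(-1/25)) = -37/30 - 27/(-2/25) = -37/30 - 27*(-25/2) = -37/30 + 675/2 = 5044/15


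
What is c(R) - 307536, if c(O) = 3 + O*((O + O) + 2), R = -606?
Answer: 425727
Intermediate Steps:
c(O) = 3 + O*(2 + 2*O) (c(O) = 3 + O*(2*O + 2) = 3 + O*(2 + 2*O))
c(R) - 307536 = (3 + 2*(-606) + 2*(-606)**2) - 307536 = (3 - 1212 + 2*367236) - 307536 = (3 - 1212 + 734472) - 307536 = 733263 - 307536 = 425727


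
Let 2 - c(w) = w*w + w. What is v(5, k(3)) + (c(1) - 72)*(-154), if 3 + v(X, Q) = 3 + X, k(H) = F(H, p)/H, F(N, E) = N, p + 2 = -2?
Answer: 11093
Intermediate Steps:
p = -4 (p = -2 - 2 = -4)
c(w) = 2 - w - w² (c(w) = 2 - (w*w + w) = 2 - (w² + w) = 2 - (w + w²) = 2 + (-w - w²) = 2 - w - w²)
k(H) = 1 (k(H) = H/H = 1)
v(X, Q) = X (v(X, Q) = -3 + (3 + X) = X)
v(5, k(3)) + (c(1) - 72)*(-154) = 5 + ((2 - 1*1 - 1*1²) - 72)*(-154) = 5 + ((2 - 1 - 1*1) - 72)*(-154) = 5 + ((2 - 1 - 1) - 72)*(-154) = 5 + (0 - 72)*(-154) = 5 - 72*(-154) = 5 + 11088 = 11093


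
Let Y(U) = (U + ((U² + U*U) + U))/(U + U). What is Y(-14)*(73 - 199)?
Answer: 1638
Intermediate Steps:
Y(U) = (2*U + 2*U²)/(2*U) (Y(U) = (U + ((U² + U²) + U))/((2*U)) = (U + (2*U² + U))*(1/(2*U)) = (U + (U + 2*U²))*(1/(2*U)) = (2*U + 2*U²)*(1/(2*U)) = (2*U + 2*U²)/(2*U))
Y(-14)*(73 - 199) = (1 - 14)*(73 - 199) = -13*(-126) = 1638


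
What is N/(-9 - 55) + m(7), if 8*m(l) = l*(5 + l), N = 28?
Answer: 161/16 ≈ 10.063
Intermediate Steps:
m(l) = l*(5 + l)/8 (m(l) = (l*(5 + l))/8 = l*(5 + l)/8)
N/(-9 - 55) + m(7) = 28/(-9 - 55) + (⅛)*7*(5 + 7) = 28/(-64) + (⅛)*7*12 = -1/64*28 + 21/2 = -7/16 + 21/2 = 161/16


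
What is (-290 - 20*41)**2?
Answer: 1232100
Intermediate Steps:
(-290 - 20*41)**2 = (-290 - 820)**2 = (-1110)**2 = 1232100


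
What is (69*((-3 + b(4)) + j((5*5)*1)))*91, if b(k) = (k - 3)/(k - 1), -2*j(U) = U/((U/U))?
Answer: -190463/2 ≈ -95232.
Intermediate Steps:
j(U) = -U/2 (j(U) = -U/(2*(U/U)) = -U/(2*1) = -U/2)
b(k) = (-3 + k)/(-1 + k)
(69*((-3 + b(4)) + j((5*5)*1)))*91 = (69*((-3 + (-3 + 4)/(-1 + 4)) - 5*5/2))*91 = (69*((-3 + 1/3) - 25/2))*91 = (69*(-8/3 - 25/2))*91 = (69*(-91/6))*91 = -2093/2*91 = -190463/2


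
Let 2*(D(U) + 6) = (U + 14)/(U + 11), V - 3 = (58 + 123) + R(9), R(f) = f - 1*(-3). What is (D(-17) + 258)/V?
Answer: 1009/784 ≈ 1.2870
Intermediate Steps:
R(f) = 3 + f (R(f) = f + 3 = 3 + f)
V = 196 (V = 3 + ((58 + 123) + (3 + 9)) = 3 + (181 + 12) = 3 + 193 = 196)
D(U) = -6 + (14 + U)/(2*(11 + U)) (D(U) = -6 + ((U + 14)/(U + 11))/2 = -6 + ((14 + U)/(11 + U))/2 = -6 + (14 + U)/(2*(11 + U)))
(D(-17) + 258)/V = ((-118 - 11*(-17))/(2*(11 - 17)) + 258)/196 = ((1/2)*(-118 + 187)/(-6) + 258)/196 = ((1/2)*(-1/6)*69 + 258)/196 = (-23/4 + 258)/196 = (1/196)*(1009/4) = 1009/784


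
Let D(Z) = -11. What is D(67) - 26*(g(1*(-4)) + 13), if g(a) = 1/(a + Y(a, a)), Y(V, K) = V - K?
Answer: -685/2 ≈ -342.50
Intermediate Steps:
g(a) = 1/a (g(a) = 1/(a + (a - a)) = 1/(a + 0) = 1/a)
D(67) - 26*(g(1*(-4)) + 13) = -11 - 26*(1/(1*(-4)) + 13) = -11 - 26*(1/(-4) + 13) = -11 - 26*(-1/4 + 13) = -11 - 26*51/4 = -11 - 1*663/2 = -11 - 663/2 = -685/2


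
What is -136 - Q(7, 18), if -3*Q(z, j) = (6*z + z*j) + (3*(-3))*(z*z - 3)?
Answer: -218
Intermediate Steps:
Q(z, j) = -9 - 2*z + 3*z**2 - j*z/3 (Q(z, j) = -((6*z + z*j) + (3*(-3))*(z*z - 3))/3 = -((6*z + j*z) - 9*(z**2 - 3))/3 = -((6*z + j*z) - 9*(-3 + z**2))/3 = -((6*z + j*z) + (27 - 9*z**2))/3 = -(27 - 9*z**2 + 6*z + j*z)/3 = -9 - 2*z + 3*z**2 - j*z/3)
-136 - Q(7, 18) = -136 - (-9 - 2*7 + 3*7**2 - 1/3*18*7) = -136 - (-9 - 14 + 3*49 - 42) = -136 - (-9 - 14 + 147 - 42) = -136 - 1*82 = -136 - 82 = -218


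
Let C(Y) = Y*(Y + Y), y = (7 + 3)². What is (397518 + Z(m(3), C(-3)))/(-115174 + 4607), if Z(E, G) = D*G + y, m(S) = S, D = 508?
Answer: -406762/110567 ≈ -3.6789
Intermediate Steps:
y = 100 (y = 10² = 100)
C(Y) = 2*Y² (C(Y) = Y*(2*Y) = 2*Y²)
Z(E, G) = 100 + 508*G (Z(E, G) = 508*G + 100 = 100 + 508*G)
(397518 + Z(m(3), C(-3)))/(-115174 + 4607) = (397518 + (100 + 508*(2*(-3)²)))/(-115174 + 4607) = (397518 + (100 + 508*(2*9)))/(-110567) = (397518 + (100 + 508*18))*(-1/110567) = (397518 + (100 + 9144))*(-1/110567) = (397518 + 9244)*(-1/110567) = 406762*(-1/110567) = -406762/110567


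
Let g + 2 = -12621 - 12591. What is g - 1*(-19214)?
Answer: -6000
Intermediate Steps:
g = -25214 (g = -2 + (-12621 - 12591) = -2 - 25212 = -25214)
g - 1*(-19214) = -25214 - 1*(-19214) = -25214 + 19214 = -6000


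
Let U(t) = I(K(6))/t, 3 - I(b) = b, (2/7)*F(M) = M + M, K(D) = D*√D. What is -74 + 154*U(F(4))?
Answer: -115/2 - 33*√6 ≈ -138.33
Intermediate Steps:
K(D) = D^(3/2)
F(M) = 7*M (F(M) = 7*(M + M)/2 = 7*(2*M)/2 = 7*M)
I(b) = 3 - b
U(t) = (3 - 6*√6)/t (U(t) = (3 - 6^(3/2))/t = (3 - 6*√6)/t)
-74 + 154*U(F(4)) = -74 + 154*(3*(1 - 2*√6)/((7*4))) = -74 + 154*(3*(1 - 2*√6)/28) = -74 + 154*(3*(1/28)*(1 - 2*√6)) = -74 + 154*(3/28 - 3*√6/14) = -74 + (33/2 - 33*√6) = -115/2 - 33*√6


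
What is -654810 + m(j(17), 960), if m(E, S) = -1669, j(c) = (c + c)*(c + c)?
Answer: -656479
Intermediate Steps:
j(c) = 4*c**2 (j(c) = (2*c)*(2*c) = 4*c**2)
-654810 + m(j(17), 960) = -654810 - 1669 = -656479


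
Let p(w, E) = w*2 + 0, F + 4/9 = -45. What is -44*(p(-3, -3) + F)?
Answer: 20372/9 ≈ 2263.6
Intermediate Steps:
F = -409/9 (F = -4/9 - 45 = -409/9 ≈ -45.444)
p(w, E) = 2*w (p(w, E) = 2*w + 0 = 2*w)
-44*(p(-3, -3) + F) = -44*(2*(-3) - 409/9) = -44*(-6 - 409/9) = -44*(-463/9) = 20372/9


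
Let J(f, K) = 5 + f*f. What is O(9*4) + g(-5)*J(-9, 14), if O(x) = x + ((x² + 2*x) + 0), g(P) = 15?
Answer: 2694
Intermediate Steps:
J(f, K) = 5 + f²
O(x) = x² + 3*x (O(x) = x + (x² + 2*x) = x² + 3*x)
O(9*4) + g(-5)*J(-9, 14) = (9*4)*(3 + 9*4) + 15*(5 + (-9)²) = 36*(3 + 36) + 15*(5 + 81) = 36*39 + 15*86 = 1404 + 1290 = 2694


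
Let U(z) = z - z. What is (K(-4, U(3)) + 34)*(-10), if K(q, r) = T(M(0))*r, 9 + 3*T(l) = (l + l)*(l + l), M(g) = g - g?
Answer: -340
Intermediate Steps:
M(g) = 0
U(z) = 0
T(l) = -3 + 4*l²/3 (T(l) = -3 + ((l + l)*(l + l))/3 = -3 + ((2*l)*(2*l))/3 = -3 + (4*l²)/3 = -3 + 4*l²/3)
K(q, r) = -3*r (K(q, r) = (-3 + (4/3)*0²)*r = (-3 + (4/3)*0)*r = (-3 + 0)*r = -3*r)
(K(-4, U(3)) + 34)*(-10) = (-3*0 + 34)*(-10) = (0 + 34)*(-10) = 34*(-10) = -340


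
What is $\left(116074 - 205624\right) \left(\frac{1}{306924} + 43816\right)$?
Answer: $- \frac{200714116126125}{51154} \approx -3.9237 \cdot 10^{9}$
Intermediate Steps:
$\left(116074 - 205624\right) \left(\frac{1}{306924} + 43816\right) = - 89550 \left(\frac{1}{306924} + 43816\right) = \left(-89550\right) \frac{13448181985}{306924} = - \frac{200714116126125}{51154}$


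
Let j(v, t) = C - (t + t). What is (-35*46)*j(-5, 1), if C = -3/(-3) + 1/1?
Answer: 0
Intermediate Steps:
C = 2 (C = -3*(-1/3) + 1*1 = 1 + 1 = 2)
j(v, t) = 2 - 2*t (j(v, t) = 2 - (t + t) = 2 - 2*t)
(-35*46)*j(-5, 1) = (-35*46)*(2 - 2*1) = -1610*(2 - 2) = -1610*0 = 0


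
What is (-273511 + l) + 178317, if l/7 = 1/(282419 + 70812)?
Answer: -33625471807/353231 ≈ -95194.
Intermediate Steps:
l = 7/353231 (l = 7/(282419 + 70812) = 7/353231 ≈ 1.9817e-5)
(-273511 + l) + 178317 = (-273511 + 7/353231) + 178317 = -96612564034/353231 + 178317 = -33625471807/353231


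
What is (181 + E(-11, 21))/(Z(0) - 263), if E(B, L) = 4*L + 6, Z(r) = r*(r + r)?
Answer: -271/263 ≈ -1.0304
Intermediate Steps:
Z(r) = 2*r**2 (Z(r) = r*(2*r) = 2*r**2)
E(B, L) = 6 + 4*L
(181 + E(-11, 21))/(Z(0) - 263) = (181 + (6 + 4*21))/(2*0**2 - 263) = (181 + (6 + 84))/(2*0 - 263) = (181 + 90)/(0 - 263) = 271/(-263) = 271*(-1/263) = -271/263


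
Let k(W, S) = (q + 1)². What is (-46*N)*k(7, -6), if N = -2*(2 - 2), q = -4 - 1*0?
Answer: 0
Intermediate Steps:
q = -4 (q = -4 + 0 = -4)
k(W, S) = 9 (k(W, S) = (-4 + 1)² = (-3)² = 9)
N = 0 (N = -2*0 = 0)
(-46*N)*k(7, -6) = -46*0*9 = 0*9 = 0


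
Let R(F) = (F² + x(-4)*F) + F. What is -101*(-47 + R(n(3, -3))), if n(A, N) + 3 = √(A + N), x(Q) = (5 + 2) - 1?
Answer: 5959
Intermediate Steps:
x(Q) = 6 (x(Q) = 7 - 1 = 6)
n(A, N) = -3 + √(A + N)
R(F) = F² + 7*F (R(F) = (F² + 6*F) + F = F² + 7*F)
-101*(-47 + R(n(3, -3))) = -101*(-47 + (-3 + √(3 - 3))*(7 + (-3 + √(3 - 3)))) = -101*(-47 + (-3 + √0)*(7 + (-3 + √0))) = -101*(-47 + (-3 + 0)*(7 + (-3 + 0))) = -101*(-47 - 3*(7 - 3)) = -101*(-47 - 3*4) = -101*(-47 - 12) = -101*(-59) = 5959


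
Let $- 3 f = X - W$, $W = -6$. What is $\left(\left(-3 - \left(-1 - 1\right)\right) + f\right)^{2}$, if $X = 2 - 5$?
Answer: $4$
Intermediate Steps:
$X = -3$
$f = -1$ ($f = - \frac{-3 - -6}{3} = - \frac{-3 + 6}{3} = \left(- \frac{1}{3}\right) 3 = -1$)
$\left(\left(-3 - \left(-1 - 1\right)\right) + f\right)^{2} = \left(\left(-3 - \left(-1 - 1\right)\right) - 1\right)^{2} = \left(\left(-3 - -2\right) - 1\right)^{2} = \left(\left(-3 + 2\right) - 1\right)^{2} = \left(-1 - 1\right)^{2} = \left(-2\right)^{2} = 4$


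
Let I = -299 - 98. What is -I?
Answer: 397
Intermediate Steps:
I = -397
-I = -1*(-397) = 397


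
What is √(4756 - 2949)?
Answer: √1807 ≈ 42.509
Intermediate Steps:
√(4756 - 2949) = √1807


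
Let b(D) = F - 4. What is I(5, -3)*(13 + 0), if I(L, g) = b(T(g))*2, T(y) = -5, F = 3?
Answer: -26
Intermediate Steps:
b(D) = -1 (b(D) = 3 - 4 = -1)
I(L, g) = -2 (I(L, g) = -1*2 = -2)
I(5, -3)*(13 + 0) = -2*(13 + 0) = -2*13 = -26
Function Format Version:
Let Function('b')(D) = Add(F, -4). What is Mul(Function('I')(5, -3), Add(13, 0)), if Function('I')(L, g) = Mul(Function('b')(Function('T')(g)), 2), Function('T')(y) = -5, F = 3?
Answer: -26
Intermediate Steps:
Function('b')(D) = -1 (Function('b')(D) = Add(3, -4) = -1)
Function('I')(L, g) = -2 (Function('I')(L, g) = Mul(-1, 2) = -2)
Mul(Function('I')(5, -3), Add(13, 0)) = Mul(-2, Add(13, 0)) = Mul(-2, 13) = -26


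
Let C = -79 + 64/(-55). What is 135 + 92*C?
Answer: -398203/55 ≈ -7240.1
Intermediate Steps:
C = -4409/55 (C = -79 + 64*(-1/55) = -79 - 64/55 = -4409/55 ≈ -80.164)
135 + 92*C = 135 + 92*(-4409/55) = 135 - 405628/55 = -398203/55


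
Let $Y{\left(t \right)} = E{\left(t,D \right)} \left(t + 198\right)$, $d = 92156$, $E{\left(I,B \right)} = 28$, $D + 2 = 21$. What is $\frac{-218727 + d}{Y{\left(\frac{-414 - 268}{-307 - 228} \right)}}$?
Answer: $- \frac{67715485}{2985136} \approx -22.684$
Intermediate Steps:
$D = 19$ ($D = -2 + 21 = 19$)
$Y{\left(t \right)} = 5544 + 28 t$ ($Y{\left(t \right)} = 28 \left(t + 198\right) = 28 \left(198 + t\right) = 5544 + 28 t$)
$\frac{-218727 + d}{Y{\left(\frac{-414 - 268}{-307 - 228} \right)}} = \frac{-218727 + 92156}{5544 + 28 \frac{-414 - 268}{-307 - 228}} = - \frac{126571}{5544 + 28 \left(- \frac{682}{-535}\right)} = - \frac{126571}{5544 + 28 \left(\left(-682\right) \left(- \frac{1}{535}\right)\right)} = - \frac{126571}{5544 + 28 \cdot \frac{682}{535}} = - \frac{126571}{5544 + \frac{19096}{535}} = - \frac{126571}{\frac{2985136}{535}} = \left(-126571\right) \frac{535}{2985136} = - \frac{67715485}{2985136}$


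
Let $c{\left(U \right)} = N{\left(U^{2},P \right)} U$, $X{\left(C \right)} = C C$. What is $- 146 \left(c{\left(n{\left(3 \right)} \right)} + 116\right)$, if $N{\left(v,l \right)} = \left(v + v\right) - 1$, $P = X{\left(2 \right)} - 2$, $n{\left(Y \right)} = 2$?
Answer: $-18980$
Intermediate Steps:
$X{\left(C \right)} = C^{2}$
$P = 2$ ($P = 2^{2} - 2 = 4 - 2 = 2$)
$N{\left(v,l \right)} = -1 + 2 v$ ($N{\left(v,l \right)} = 2 v - 1 = -1 + 2 v$)
$c{\left(U \right)} = U \left(-1 + 2 U^{2}\right)$ ($c{\left(U \right)} = \left(-1 + 2 U^{2}\right) U = U \left(-1 + 2 U^{2}\right)$)
$- 146 \left(c{\left(n{\left(3 \right)} \right)} + 116\right) = - 146 \left(\left(\left(-1\right) 2 + 2 \cdot 2^{3}\right) + 116\right) = - 146 \left(\left(-2 + 2 \cdot 8\right) + 116\right) = - 146 \left(\left(-2 + 16\right) + 116\right) = - 146 \left(14 + 116\right) = \left(-146\right) 130 = -18980$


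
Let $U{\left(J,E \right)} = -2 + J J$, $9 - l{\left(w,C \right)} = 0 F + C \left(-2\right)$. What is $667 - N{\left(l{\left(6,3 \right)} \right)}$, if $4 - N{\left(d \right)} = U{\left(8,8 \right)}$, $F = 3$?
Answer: $725$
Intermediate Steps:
$l{\left(w,C \right)} = 9 + 2 C$ ($l{\left(w,C \right)} = 9 - \left(0 \cdot 3 + C \left(-2\right)\right) = 9 - \left(0 - 2 C\right) = 9 - - 2 C = 9 + 2 C$)
$U{\left(J,E \right)} = -2 + J^{2}$
$N{\left(d \right)} = -58$ ($N{\left(d \right)} = 4 - \left(-2 + 8^{2}\right) = 4 - \left(-2 + 64\right) = 4 - 62 = -58$)
$667 - N{\left(l{\left(6,3 \right)} \right)} = 667 - -58 = 667 + 58 = 725$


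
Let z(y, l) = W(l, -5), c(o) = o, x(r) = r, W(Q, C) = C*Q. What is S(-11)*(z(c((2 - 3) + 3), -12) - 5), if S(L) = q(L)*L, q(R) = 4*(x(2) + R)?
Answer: 21780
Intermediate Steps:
z(y, l) = -5*l
q(R) = 8 + 4*R (q(R) = 4*(2 + R) = 8 + 4*R)
S(L) = L*(8 + 4*L) (S(L) = (8 + 4*L)*L = L*(8 + 4*L))
S(-11)*(z(c((2 - 3) + 3), -12) - 5) = (4*(-11)*(2 - 11))*(-5*(-12) - 5) = (4*(-11)*(-9))*(60 - 5) = 396*55 = 21780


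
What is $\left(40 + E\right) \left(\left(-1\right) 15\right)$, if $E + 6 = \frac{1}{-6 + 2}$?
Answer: $- \frac{2025}{4} \approx -506.25$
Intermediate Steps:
$E = - \frac{25}{4}$ ($E = -6 + \frac{1}{-6 + 2} = -6 + \frac{1}{-4} = -6 - \frac{1}{4} = - \frac{25}{4} \approx -6.25$)
$\left(40 + E\right) \left(\left(-1\right) 15\right) = \left(40 - \frac{25}{4}\right) \left(\left(-1\right) 15\right) = \frac{135}{4} \left(-15\right) = - \frac{2025}{4}$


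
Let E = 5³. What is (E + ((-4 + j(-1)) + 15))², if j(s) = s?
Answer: 18225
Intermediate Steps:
E = 125
(E + ((-4 + j(-1)) + 15))² = (125 + ((-4 - 1) + 15))² = (125 + (-5 + 15))² = (125 + 10)² = 135² = 18225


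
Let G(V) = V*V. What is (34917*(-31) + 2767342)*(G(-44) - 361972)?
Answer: -606630056940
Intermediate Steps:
G(V) = V²
(34917*(-31) + 2767342)*(G(-44) - 361972) = (34917*(-31) + 2767342)*((-44)² - 361972) = (-1082427 + 2767342)*(1936 - 361972) = 1684915*(-360036) = -606630056940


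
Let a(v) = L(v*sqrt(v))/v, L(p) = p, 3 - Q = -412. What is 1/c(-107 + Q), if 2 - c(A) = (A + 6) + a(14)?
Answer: -156/48665 + sqrt(14)/97330 ≈ -0.0031671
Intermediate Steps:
Q = 415 (Q = 3 - 1*(-412) = 3 + 412 = 415)
a(v) = sqrt(v) (a(v) = (v*sqrt(v))/v = v**(3/2)/v = sqrt(v))
c(A) = -4 - A - sqrt(14) (c(A) = 2 - ((A + 6) + sqrt(14)) = 2 - ((6 + A) + sqrt(14)) = 2 - (6 + A + sqrt(14)) = 2 + (-6 - A - sqrt(14)) = -4 - A - sqrt(14))
1/c(-107 + Q) = 1/(-4 - (-107 + 415) - sqrt(14)) = 1/(-4 - 1*308 - sqrt(14)) = 1/(-4 - 308 - sqrt(14)) = 1/(-312 - sqrt(14))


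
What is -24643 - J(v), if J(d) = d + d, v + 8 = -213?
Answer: -24201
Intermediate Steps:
v = -221 (v = -8 - 213 = -221)
J(d) = 2*d
-24643 - J(v) = -24643 - 2*(-221) = -24643 - 1*(-442) = -24643 + 442 = -24201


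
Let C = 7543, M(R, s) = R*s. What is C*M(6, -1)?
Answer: -45258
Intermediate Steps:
C*M(6, -1) = 7543*(6*(-1)) = 7543*(-6) = -45258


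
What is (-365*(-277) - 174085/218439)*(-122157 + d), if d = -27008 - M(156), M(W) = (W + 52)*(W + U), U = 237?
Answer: -5099648589118090/218439 ≈ -2.3346e+10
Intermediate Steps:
M(W) = (52 + W)*(237 + W) (M(W) = (W + 52)*(W + 237) = (52 + W)*(237 + W))
d = -108752 (d = -27008 - (12324 + 156² + 289*156) = -27008 - (12324 + 24336 + 45084) = -27008 - 1*81744 = -27008 - 81744 = -108752)
(-365*(-277) - 174085/218439)*(-122157 + d) = (-365*(-277) - 174085/218439)*(-122157 - 108752) = (101105 - 174085*1/218439)*(-230909) = (101105 - 174085/218439)*(-230909) = (22085101010/218439)*(-230909) = -5099648589118090/218439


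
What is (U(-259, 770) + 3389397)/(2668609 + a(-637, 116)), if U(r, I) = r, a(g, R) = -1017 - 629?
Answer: 3389138/2666963 ≈ 1.2708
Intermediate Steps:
a(g, R) = -1646
(U(-259, 770) + 3389397)/(2668609 + a(-637, 116)) = (-259 + 3389397)/(2668609 - 1646) = 3389138/2666963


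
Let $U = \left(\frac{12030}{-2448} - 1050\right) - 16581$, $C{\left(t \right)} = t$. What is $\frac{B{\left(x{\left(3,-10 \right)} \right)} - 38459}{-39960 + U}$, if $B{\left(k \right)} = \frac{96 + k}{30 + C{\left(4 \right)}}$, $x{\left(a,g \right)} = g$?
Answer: $\frac{15690240}{23499133} \approx 0.66769$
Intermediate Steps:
$U = - \frac{7195453}{408}$ ($U = \left(12030 \left(- \frac{1}{2448}\right) - 1050\right) - 16581 = \left(- \frac{2005}{408} - 1050\right) - 16581 = - \frac{430405}{408} - 16581 = - \frac{7195453}{408} \approx -17636.0$)
$B{\left(k \right)} = \frac{48}{17} + \frac{k}{34}$ ($B{\left(k \right)} = \frac{96 + k}{30 + 4} = \frac{96 + k}{34} = \left(96 + k\right) \frac{1}{34} = \frac{48}{17} + \frac{k}{34}$)
$\frac{B{\left(x{\left(3,-10 \right)} \right)} - 38459}{-39960 + U} = \frac{\left(\frac{48}{17} + \frac{1}{34} \left(-10\right)\right) - 38459}{-39960 - \frac{7195453}{408}} = \frac{\left(\frac{48}{17} - \frac{5}{17}\right) - 38459}{- \frac{23499133}{408}} = \left(\frac{43}{17} - 38459\right) \left(- \frac{408}{23499133}\right) = \left(- \frac{653760}{17}\right) \left(- \frac{408}{23499133}\right) = \frac{15690240}{23499133}$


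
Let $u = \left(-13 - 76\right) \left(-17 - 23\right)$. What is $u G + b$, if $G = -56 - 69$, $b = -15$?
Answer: $-445015$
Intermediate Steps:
$u = 3560$ ($u = \left(-89\right) \left(-40\right) = 3560$)
$G = -125$
$u G + b = 3560 \left(-125\right) - 15 = -445000 - 15 = -445015$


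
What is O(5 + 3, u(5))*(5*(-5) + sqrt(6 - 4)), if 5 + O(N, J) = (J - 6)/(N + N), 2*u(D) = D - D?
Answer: 1075/8 - 43*sqrt(2)/8 ≈ 126.77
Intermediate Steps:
u(D) = 0 (u(D) = (D - D)/2 = (1/2)*0 = 0)
O(N, J) = -5 + (-6 + J)/(2*N) (O(N, J) = -5 + (J - 6)/(N + N) = -5 + (-6 + J)/((2*N)) = -5 + (-6 + J)*(1/(2*N)) = -5 + (-6 + J)/(2*N))
O(5 + 3, u(5))*(5*(-5) + sqrt(6 - 4)) = ((-6 + 0 - 10*(5 + 3))/(2*(5 + 3)))*(5*(-5) + sqrt(6 - 4)) = ((1/2)*(-6 + 0 - 10*8)/8)*(-25 + sqrt(2)) = ((1/2)*(1/8)*(-6 + 0 - 80))*(-25 + sqrt(2)) = ((1/2)*(1/8)*(-86))*(-25 + sqrt(2)) = -43*(-25 + sqrt(2))/8 = 1075/8 - 43*sqrt(2)/8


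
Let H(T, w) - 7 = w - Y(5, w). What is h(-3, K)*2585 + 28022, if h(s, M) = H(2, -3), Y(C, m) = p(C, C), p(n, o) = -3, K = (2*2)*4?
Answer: 46117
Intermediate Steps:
K = 16 (K = 4*4 = 16)
Y(C, m) = -3
H(T, w) = 10 + w (H(T, w) = 7 + (w - 1*(-3)) = 7 + (w + 3) = 7 + (3 + w) = 10 + w)
h(s, M) = 7 (h(s, M) = 10 - 3 = 7)
h(-3, K)*2585 + 28022 = 7*2585 + 28022 = 18095 + 28022 = 46117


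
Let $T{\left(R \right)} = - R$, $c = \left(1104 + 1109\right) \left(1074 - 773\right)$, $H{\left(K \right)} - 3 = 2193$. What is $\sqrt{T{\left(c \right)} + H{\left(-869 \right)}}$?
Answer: $i \sqrt{663917} \approx 814.81 i$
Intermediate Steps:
$H{\left(K \right)} = 2196$ ($H{\left(K \right)} = 3 + 2193 = 2196$)
$c = 666113$ ($c = 2213 \cdot 301 = 666113$)
$\sqrt{T{\left(c \right)} + H{\left(-869 \right)}} = \sqrt{\left(-1\right) 666113 + 2196} = \sqrt{-666113 + 2196} = \sqrt{-663917} = i \sqrt{663917}$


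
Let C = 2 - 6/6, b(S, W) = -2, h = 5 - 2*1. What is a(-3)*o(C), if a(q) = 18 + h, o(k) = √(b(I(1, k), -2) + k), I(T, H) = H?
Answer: 21*I ≈ 21.0*I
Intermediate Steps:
h = 3 (h = 5 - 2 = 3)
C = 1 (C = 2 - 6*⅙ = 2 - 1 = 1)
o(k) = √(-2 + k)
a(q) = 21 (a(q) = 18 + 3 = 21)
a(-3)*o(C) = 21*√(-2 + 1) = 21*√(-1) = 21*I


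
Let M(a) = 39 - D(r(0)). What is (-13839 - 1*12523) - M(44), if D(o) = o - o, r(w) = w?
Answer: -26401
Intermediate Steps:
D(o) = 0
M(a) = 39 (M(a) = 39 - 1*0 = 39 + 0 = 39)
(-13839 - 1*12523) - M(44) = (-13839 - 1*12523) - 1*39 = (-13839 - 12523) - 39 = -26362 - 39 = -26401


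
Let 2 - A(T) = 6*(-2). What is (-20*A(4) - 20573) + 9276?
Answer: -11577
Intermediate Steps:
A(T) = 14 (A(T) = 2 - 6*(-2) = 2 - 1*(-12) = 2 + 12 = 14)
(-20*A(4) - 20573) + 9276 = (-20*14 - 20573) + 9276 = (-280 - 20573) + 9276 = -20853 + 9276 = -11577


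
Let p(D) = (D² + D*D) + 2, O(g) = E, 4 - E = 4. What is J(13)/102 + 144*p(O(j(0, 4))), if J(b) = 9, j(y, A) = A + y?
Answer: 9795/34 ≈ 288.09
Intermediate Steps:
E = 0 (E = 4 - 1*4 = 4 - 4 = 0)
O(g) = 0
p(D) = 2 + 2*D² (p(D) = (D² + D²) + 2 = 2*D² + 2 = 2 + 2*D²)
J(13)/102 + 144*p(O(j(0, 4))) = 9/102 + 144*(2 + 2*0²) = 9*(1/102) + 144*(2 + 2*0) = 3/34 + 144*(2 + 0) = 3/34 + 144*2 = 3/34 + 288 = 9795/34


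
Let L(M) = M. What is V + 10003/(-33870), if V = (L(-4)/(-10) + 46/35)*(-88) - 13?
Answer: -38918911/237090 ≈ -164.15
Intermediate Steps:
V = -1147/7 (V = (-4/(-10) + 46/35)*(-88) - 13 = (-4*(-⅒) + 46*(1/35))*(-88) - 13 = (⅖ + 46/35)*(-88) - 13 = (12/7)*(-88) - 13 = -1056/7 - 13 = -1147/7 ≈ -163.86)
V + 10003/(-33870) = -1147/7 + 10003/(-33870) = -1147/7 + 10003*(-1/33870) = -1147/7 - 10003/33870 = -38918911/237090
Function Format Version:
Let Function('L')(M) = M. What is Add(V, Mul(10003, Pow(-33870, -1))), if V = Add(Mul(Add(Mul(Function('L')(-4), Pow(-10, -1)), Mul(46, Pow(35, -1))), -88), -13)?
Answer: Rational(-38918911, 237090) ≈ -164.15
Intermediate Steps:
V = Rational(-1147, 7) (V = Add(Mul(Add(Mul(-4, Pow(-10, -1)), Mul(46, Pow(35, -1))), -88), -13) = Add(Mul(Add(Mul(-4, Rational(-1, 10)), Mul(46, Rational(1, 35))), -88), -13) = Add(Mul(Add(Rational(2, 5), Rational(46, 35)), -88), -13) = Add(Mul(Rational(12, 7), -88), -13) = Add(Rational(-1056, 7), -13) = Rational(-1147, 7) ≈ -163.86)
Add(V, Mul(10003, Pow(-33870, -1))) = Add(Rational(-1147, 7), Mul(10003, Pow(-33870, -1))) = Add(Rational(-1147, 7), Mul(10003, Rational(-1, 33870))) = Add(Rational(-1147, 7), Rational(-10003, 33870)) = Rational(-38918911, 237090)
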